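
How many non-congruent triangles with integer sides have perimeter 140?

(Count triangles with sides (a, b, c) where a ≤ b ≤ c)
Let a ≤ b ≤ c with a + b + c = 140. The only binding inequality is a + b > c, i.e. 140 − c > c, so c < 140/2; and c ≥ 140/3 since c is the largest side.
So 47 ≤ c ≤ 69. For each c, b runs from ⌈(140 − c)/2⌉ up to c (then a = 140 − b − c satisfies 1 ≤ a ≤ b automatically), giving c − ⌈(140 − c)/2⌉ + 1 choices.
Summing over c: 1 + 3 + 4 + 6 + … + 33 + 34  (23 terms, c = 47, …, 69) = 408
Check (closed form: nearest integer to p²/48 for even p, (p+3)²/48 for odd p): 140²/48 = 19600/48 ≈ 408.33 → 408

408 triangles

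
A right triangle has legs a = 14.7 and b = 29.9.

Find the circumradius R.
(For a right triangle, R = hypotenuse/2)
Hypotenuse c = √(a² + b²) = √(216.09 + 894.01) = √1110.1 ≈ 33.3182
R = c/2 ≈ 33.3182/2 ≈ 16.6591

R = 16.66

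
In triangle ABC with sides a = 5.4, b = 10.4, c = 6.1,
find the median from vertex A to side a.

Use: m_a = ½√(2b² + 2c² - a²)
m_a = ½√(2·10.4² + 2·6.1² − 5.4²) = ½√(2·108.16 + 2·37.21 − 29.16) = ½√(216.32 + 74.42 − 29.16) = ½√261.58
√261.58 ≈ 16.1734, so m_a ≈ 8.08672

m_a = 8.087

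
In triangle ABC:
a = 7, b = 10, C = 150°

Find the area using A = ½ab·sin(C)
A = ½·a·b·sin(C) = ½·7·10·sin(150°)
sin(150°) ≈ 0.5
A ≈ ½·70·0.5 = 35·0.5 ≈ 17.5

Area = 17.5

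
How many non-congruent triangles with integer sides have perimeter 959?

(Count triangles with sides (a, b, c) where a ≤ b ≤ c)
Let a ≤ b ≤ c with a + b + c = 959. The only binding inequality is a + b > c, i.e. 959 − c > c, so c < 959/2; and c ≥ 959/3 since c is the largest side.
So 320 ≤ c ≤ 479. For each c, b runs from ⌈(959 − c)/2⌉ up to c (then a = 959 − b − c satisfies 1 ≤ a ≤ b automatically), giving c − ⌈(959 − c)/2⌉ + 1 choices.
Summing over c: 1 + 3 + 4 + 6 + … + 238 + 240  (160 terms, c = 320, …, 479) = 19280
Check (closed form: nearest integer to p²/48 for even p, (p+3)²/48 for odd p): (959+3)²/48 = 962²/48 = 925444/48 ≈ 19280.08 → 19280

19280 triangles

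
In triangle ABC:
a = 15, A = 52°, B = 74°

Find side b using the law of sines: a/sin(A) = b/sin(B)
a/sin(A) = b/sin(B)  ⇒  b = a·sin(B)/sin(A) = 15·sin(74°)/sin(52°)
sin(74°) ≈ 0.961262, sin(52°) ≈ 0.788011
b ≈ 15·0.961262/0.788011 ≈ 14.4189/0.788011 ≈ 18.2979

b = 18.3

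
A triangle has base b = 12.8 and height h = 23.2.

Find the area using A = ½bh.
A = ½·b·h = ½·12.8·23.2 = ½·296.96 = 148.48

Area = 148.48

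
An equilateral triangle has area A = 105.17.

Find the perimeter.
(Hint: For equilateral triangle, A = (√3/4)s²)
A = (√3/4)s²  ⇒  s² = 4A/√3 = 4·105.17/√3 = 420.68/1.73205 ≈ 242.88
s ≈ √242.88 ≈ 15.5846
Perimeter = 3s ≈ 3·15.5846 ≈ 46.7538

Perimeter = 46.75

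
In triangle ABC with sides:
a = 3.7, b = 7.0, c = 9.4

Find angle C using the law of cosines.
c² = a² + b² − 2ab·cos(C)  ⇒  cos(C) = (a² + b² − c²)/(2ab)
cos(C) = (3.7² + 7.0² − 9.4²)/(2·3.7·7.0) = (13.69 + 49 − 88.36)/51.8 = -25.67/51.8 ≈ -0.49556
C = arccos(-0.49556) ≈ 119.707°

C = 119.7°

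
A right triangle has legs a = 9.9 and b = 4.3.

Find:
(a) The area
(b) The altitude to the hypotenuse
(a) The legs are perpendicular, so Area = ½·a·b = ½·9.9·4.3 = ½·42.57 = 21.285
(b) Hypotenuse c = √(a² + b²) = √(98.01 + 18.49) = √116.5 ≈ 10.7935
    Area = ½·c·h_c  ⇒  h_c = 2·Area/c = 42.57/10.7935 ≈ 3.94403

Area = 21.285, h_c = 3.944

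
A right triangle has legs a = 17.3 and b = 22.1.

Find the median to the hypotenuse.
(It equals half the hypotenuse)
Hypotenuse c = √(a² + b²) = √(299.29 + 488.41) = √787.7 ≈ 28.066
Median to hypotenuse = c/2 ≈ 28.066/2 ≈ 14.033

Median = 14.03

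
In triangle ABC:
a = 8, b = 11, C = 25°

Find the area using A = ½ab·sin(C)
A = ½·a·b·sin(C) = ½·8·11·sin(25°)
sin(25°) ≈ 0.422618
A ≈ ½·88·0.422618 = 44·0.422618 ≈ 18.5952

Area = 18.6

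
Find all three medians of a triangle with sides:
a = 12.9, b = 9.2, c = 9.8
Median formula: m_a = ½√(2b² + 2c² − a²) (and cyclically). a² = 166.41, b² = 84.64, c² = 96.04.
m_a = ½√(2·84.64 + 2·96.04 − 166.41) = ½√194.95 ≈ ½·13.9624 ≈ 6.98122
m_b = ½√(2·166.41 + 2·96.04 − 84.64) = ½√440.26 ≈ ½·20.9824 ≈ 10.4912
m_c = ½√(2·166.41 + 2·84.64 − 96.04) = ½√406.06 ≈ ½·20.1509 ≈ 10.0755

m_a = 6.981, m_b = 10.49, m_c = 10.08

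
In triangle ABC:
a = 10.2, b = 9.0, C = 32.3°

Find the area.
Two sides and the included angle (SAS): A = ½·a·b·sin(C) = ½·10.2·9.0·sin(32.3°)
sin(32.3°) ≈ 0.534352
A ≈ ½·91.8·0.534352 = 45.9·0.534352 ≈ 24.5268

Area = 24.53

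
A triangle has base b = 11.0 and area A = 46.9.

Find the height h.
A = ½·b·h  ⇒  h = 2A/b = 2·46.9/11.0 = 93.8/11.0 ≈ 8.52727

h = 8.527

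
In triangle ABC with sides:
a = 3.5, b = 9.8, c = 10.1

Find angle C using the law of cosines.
c² = a² + b² − 2ab·cos(C)  ⇒  cos(C) = (a² + b² − c²)/(2ab)
cos(C) = (3.5² + 9.8² − 10.1²)/(2·3.5·9.8) = (12.25 + 96.04 − 102.01)/68.6 = 6.28/68.6 ≈ 0.0915452
C = arccos(0.0915452) ≈ 84.7475°

C = 84.75°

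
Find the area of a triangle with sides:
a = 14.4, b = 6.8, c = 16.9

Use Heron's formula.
s = (14.4 + 6.8 + 16.9)/2 = 38.1/2 = 19.05
s − a = 4.65, s − b = 12.25, s − c = 2.15
s(s−a)(s−b)(s−c) = 19.05·4.65·12.25·2.15 ≈ 2333.04
Area = √2333.04 ≈ 48.3016

Area = 48.3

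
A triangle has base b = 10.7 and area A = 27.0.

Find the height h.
A = ½·b·h  ⇒  h = 2A/b = 2·27.0/10.7 = 54/10.7 ≈ 5.04673

h = 5.047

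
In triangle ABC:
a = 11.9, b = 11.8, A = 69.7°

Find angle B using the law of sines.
a/sin(A) = b/sin(B)  ⇒  sin(B) = b·sin(A)/a = 11.8·sin(69.7°)/11.9
sin(69.7°) ≈ 0.937889
sin(B) ≈ 11.8·0.937889/11.9 ≈ 11.0671/11.9 ≈ 0.930008
B = arcsin(0.930008) ≈ 68.436°
(Since b ≤ a we need B ≤ A, so the obtuse alternative 180° − 68.436° ≈ 111.564° is rejected.)

B = 68.44°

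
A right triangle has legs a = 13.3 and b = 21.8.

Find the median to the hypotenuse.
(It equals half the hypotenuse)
Hypotenuse c = √(a² + b²) = √(176.89 + 475.24) = √652.13 ≈ 25.5368
Median to hypotenuse = c/2 ≈ 25.5368/2 ≈ 12.7684

Median = 12.77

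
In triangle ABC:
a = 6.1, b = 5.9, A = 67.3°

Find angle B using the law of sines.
a/sin(A) = b/sin(B)  ⇒  sin(B) = b·sin(A)/a = 5.9·sin(67.3°)/6.1
sin(67.3°) ≈ 0.922538
sin(B) ≈ 5.9·0.922538/6.1 ≈ 5.44297/6.1 ≈ 0.892291
B = arcsin(0.892291) ≈ 63.1626°
(Since b ≤ a we need B ≤ A, so the obtuse alternative 180° − 63.1626° ≈ 116.837° is rejected.)

B = 63.16°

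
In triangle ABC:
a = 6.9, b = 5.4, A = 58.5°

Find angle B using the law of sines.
a/sin(A) = b/sin(B)  ⇒  sin(B) = b·sin(A)/a = 5.4·sin(58.5°)/6.9
sin(58.5°) ≈ 0.85264
sin(B) ≈ 5.4·0.85264/6.9 ≈ 4.60426/6.9 ≈ 0.667284
B = arcsin(0.667284) ≈ 41.8578°
(Since b ≤ a we need B ≤ A, so the obtuse alternative 180° − 41.8578° ≈ 138.142° is rejected.)

B = 41.86°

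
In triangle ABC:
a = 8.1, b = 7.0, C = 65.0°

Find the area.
Two sides and the included angle (SAS): A = ½·a·b·sin(C) = ½·8.1·7.0·sin(65.0°)
sin(65.0°) ≈ 0.906308
A ≈ ½·56.7·0.906308 = 28.35·0.906308 ≈ 25.6938

Area = 25.69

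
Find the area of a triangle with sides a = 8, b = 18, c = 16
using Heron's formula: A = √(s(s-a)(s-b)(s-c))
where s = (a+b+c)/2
s = (8 + 18 + 16)/2 = 42/2 = 21
s − a = 13, s − b = 3, s − c = 5
s(s−a)(s−b)(s−c) = 21·13·3·5 = 4095
Area = √4095 ≈ 63.9922

s = 21.0, Area = 63.99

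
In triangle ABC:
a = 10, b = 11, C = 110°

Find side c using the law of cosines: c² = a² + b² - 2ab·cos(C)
c² = 10² + 11² − 2·10·11·cos(110°)
cos(110°) ≈ -0.34202
c² ≈ 100 + 121 − 220·(-0.34202) ≈ 221 + 75.2444 ≈ 296.244
c ≈ √296.244 ≈ 17.2118

c = 17.21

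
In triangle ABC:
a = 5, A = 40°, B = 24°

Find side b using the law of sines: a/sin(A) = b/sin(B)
a/sin(A) = b/sin(B)  ⇒  b = a·sin(B)/sin(A) = 5·sin(24°)/sin(40°)
sin(24°) ≈ 0.406737, sin(40°) ≈ 0.642788
b ≈ 5·0.406737/0.642788 ≈ 2.03368/0.642788 ≈ 3.16385

b = 3.164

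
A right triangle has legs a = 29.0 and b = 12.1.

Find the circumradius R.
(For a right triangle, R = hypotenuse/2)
Hypotenuse c = √(a² + b²) = √(841 + 146.41) = √987.41 ≈ 31.4231
R = c/2 ≈ 31.4231/2 ≈ 15.7115

R = 15.71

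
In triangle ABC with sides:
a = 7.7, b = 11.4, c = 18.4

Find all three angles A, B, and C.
Law of cosines for each angle (a² = 59.29, b² = 129.96, c² = 338.56):
cos(A) = (b² + c² − a²)/(2bc) = (129.96 + 338.56 − 59.29)/(2·11.4·18.4) = 409.23/419.52 ≈ 0.975472  ⇒  A ≈ 12.7163°
cos(B) = (a² + c² − b²)/(2ac) = (59.29 + 338.56 − 129.96)/(2·7.7·18.4) = 267.89/283.36 ≈ 0.945405  ⇒  B ≈ 19.02°
cos(C) = (a² + b² − c²)/(2ab) = (59.29 + 129.96 − 338.56)/(2·7.7·11.4) = -149.31/175.56 ≈ -0.850478  ⇒  C ≈ 148.264°
Check: A + B + C ≈ 180°

A = 12.72°, B = 19.02°, C = 148.3°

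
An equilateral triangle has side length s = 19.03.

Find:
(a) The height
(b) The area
(a) The height splits the triangle into two 30-60-90 halves: h = s·√3/2 = 19.03·1.73205/2 ≈ 32.9609/2 ≈ 16.4805
(b) Area = (√3/4)·s² = (√3/4)·19.03² = (√3/4)·362.1409 ≈ 0.433013·362.1409 ≈ 156.812

Height = 16.48, Area = 156.8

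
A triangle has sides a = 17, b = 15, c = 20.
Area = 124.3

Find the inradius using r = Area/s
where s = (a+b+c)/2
s = (17 + 15 + 20)/2 = 52/2 = 26
r = Area/s = 124.3/26 ≈ 4.78077

r = 4.781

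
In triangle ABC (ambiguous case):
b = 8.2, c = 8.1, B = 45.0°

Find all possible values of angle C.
b/sin(B) = c/sin(C)  ⇒  sin(C) = c·sin(B)/b = 8.1·sin(45.0°)/8.2
sin(45.0°) ≈ 0.707107
sin(C) ≈ 8.1·0.707107/8.2 ≈ 5.72756/8.2 ≈ 0.698484
Candidate 1: C₁ = arcsin(0.698484) ≈ 44.3055°  →  A = 180° − 45.0° − 44.3055° ≈ 90.6945° > 0, valid
Candidate 2: C₂ = 180° − C₁ ≈ 135.695°  →  A = 180° − 45.0° − 135.695° ≈ -0.6945° ≤ 0, not a valid triangle

C = 44.31° (one solution)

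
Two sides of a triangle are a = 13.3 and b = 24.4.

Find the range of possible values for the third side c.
Triangle inequality: |a − b| < c < a + b
|a − b| = |13.3 − 24.4| = 11.1
a + b = 13.3 + 24.4 = 37.7

11.1 < c < 37.7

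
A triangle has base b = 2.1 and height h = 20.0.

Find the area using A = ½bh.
A = ½·b·h = ½·2.1·20.0 = ½·42 = 21

Area = 21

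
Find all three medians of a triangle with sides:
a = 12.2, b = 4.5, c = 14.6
Median formula: m_a = ½√(2b² + 2c² − a²) (and cyclically). a² = 148.84, b² = 20.25, c² = 213.16.
m_a = ½√(2·20.25 + 2·213.16 − 148.84) = ½√317.98 ≈ ½·17.832 ≈ 8.916
m_b = ½√(2·148.84 + 2·213.16 − 20.25) = ½√703.75 ≈ ½·26.5283 ≈ 13.2641
m_c = ½√(2·148.84 + 2·20.25 − 213.16) = ½√125.02 ≈ ½·11.1812 ≈ 5.59062

m_a = 8.916, m_b = 13.26, m_c = 5.591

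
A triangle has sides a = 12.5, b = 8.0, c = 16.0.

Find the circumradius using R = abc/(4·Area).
First find the area with Heron's formula.
s = (12.5 + 8.0 + 16.0)/2 = 18.25
Area = √(s(s−a)(s−b)(s−c)) = √(18.25·5.75·10.25·2.25) ≈ √2420.12 ≈ 49.1947
abc = 12.5·8.0·16.0 = 1600
R = abc/(4·Area) ≈ 1600/(4·49.1947) = 1600/196.779 ≈ 8.13095

R = 8.131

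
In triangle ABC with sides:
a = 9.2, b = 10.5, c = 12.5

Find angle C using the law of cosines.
c² = a² + b² − 2ab·cos(C)  ⇒  cos(C) = (a² + b² − c²)/(2ab)
cos(C) = (9.2² + 10.5² − 12.5²)/(2·9.2·10.5) = (84.64 + 110.25 − 156.25)/193.2 = 38.64/193.2 ≈ 0.2
C = arccos(0.2) ≈ 78.463°

C = 78.46°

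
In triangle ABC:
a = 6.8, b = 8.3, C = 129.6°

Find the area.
Two sides and the included angle (SAS): A = ½·a·b·sin(C) = ½·6.8·8.3·sin(129.6°)
sin(129.6°) ≈ 0.770513
A ≈ ½·56.44·0.770513 = 28.22·0.770513 ≈ 21.7439

Area = 21.74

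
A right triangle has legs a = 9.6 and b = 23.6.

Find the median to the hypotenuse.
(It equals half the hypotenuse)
Hypotenuse c = √(a² + b²) = √(92.16 + 556.96) = √649.12 ≈ 25.4778
Median to hypotenuse = c/2 ≈ 25.4778/2 ≈ 12.7389

Median = 12.74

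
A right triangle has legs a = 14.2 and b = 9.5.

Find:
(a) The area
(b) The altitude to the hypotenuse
(a) The legs are perpendicular, so Area = ½·a·b = ½·14.2·9.5 = ½·134.9 = 67.45
(b) Hypotenuse c = √(a² + b²) = √(201.64 + 90.25) = √291.89 ≈ 17.0848
    Area = ½·c·h_c  ⇒  h_c = 2·Area/c = 134.9/17.0848 ≈ 7.89591

Area = 67.45, h_c = 7.896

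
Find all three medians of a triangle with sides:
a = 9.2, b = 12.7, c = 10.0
Median formula: m_a = ½√(2b² + 2c² − a²) (and cyclically). a² = 84.64, b² = 161.29, c² = 100.
m_a = ½√(2·161.29 + 2·100 − 84.64) = ½√437.94 ≈ ½·20.927 ≈ 10.4635
m_b = ½√(2·84.64 + 2·100 − 161.29) = ½√207.99 ≈ ½·14.4219 ≈ 7.21093
m_c = ½√(2·84.64 + 2·161.29 − 100) = ½√391.86 ≈ ½·19.7955 ≈ 9.89773

m_a = 10.46, m_b = 7.211, m_c = 9.898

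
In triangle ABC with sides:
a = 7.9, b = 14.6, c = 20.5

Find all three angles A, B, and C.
Law of cosines for each angle (a² = 62.41, b² = 213.16, c² = 420.25):
cos(A) = (b² + c² − a²)/(2bc) = (213.16 + 420.25 − 62.41)/(2·14.6·20.5) = 571/598.6 ≈ 0.953892  ⇒  A ≈ 17.4665°
cos(B) = (a² + c² − b²)/(2ac) = (62.41 + 420.25 − 213.16)/(2·7.9·20.5) = 269.5/323.9 ≈ 0.832047  ⇒  B ≈ 33.6904°
cos(C) = (a² + b² − c²)/(2ab) = (62.41 + 213.16 − 420.25)/(2·7.9·14.6) = -144.68/230.68 ≈ -0.627189  ⇒  C ≈ 128.843°
Check: A + B + C ≈ 180°

A = 17.47°, B = 33.69°, C = 128.8°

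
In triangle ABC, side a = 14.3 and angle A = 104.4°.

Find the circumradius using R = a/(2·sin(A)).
R = a/(2·sin(A)) = 14.3/(2·sin(104.4°))
sin(104.4°) ≈ 0.968583
R ≈ 14.3/(2·0.968583) = 14.3/1.93717 ≈ 7.38192

R = 7.382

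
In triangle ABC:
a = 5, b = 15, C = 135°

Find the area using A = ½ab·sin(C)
A = ½·a·b·sin(C) = ½·5·15·sin(135°)
sin(135°) ≈ 0.707107
A ≈ ½·75·0.707107 = 37.5·0.707107 ≈ 26.5165

Area = 26.52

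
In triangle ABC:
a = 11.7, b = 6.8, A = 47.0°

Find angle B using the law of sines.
a/sin(A) = b/sin(B)  ⇒  sin(B) = b·sin(A)/a = 6.8·sin(47.0°)/11.7
sin(47.0°) ≈ 0.731354
sin(B) ≈ 6.8·0.731354/11.7 ≈ 4.97321/11.7 ≈ 0.42506
B = arcsin(0.42506) ≈ 25.1545°
(Since b ≤ a we need B ≤ A, so the obtuse alternative 180° − 25.1545° ≈ 154.846° is rejected.)

B = 25.15°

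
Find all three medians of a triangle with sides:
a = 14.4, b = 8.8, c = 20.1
Median formula: m_a = ½√(2b² + 2c² − a²) (and cyclically). a² = 207.36, b² = 77.44, c² = 404.01.
m_a = ½√(2·77.44 + 2·404.01 − 207.36) = ½√755.54 ≈ ½·27.4871 ≈ 13.7435
m_b = ½√(2·207.36 + 2·404.01 − 77.44) = ½√1145.3 ≈ ½·33.8423 ≈ 16.9211
m_c = ½√(2·207.36 + 2·77.44 − 404.01) = ½√165.59 ≈ ½·12.8682 ≈ 6.43409

m_a = 13.74, m_b = 16.92, m_c = 6.434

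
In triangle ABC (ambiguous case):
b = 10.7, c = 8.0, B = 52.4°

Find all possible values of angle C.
b/sin(B) = c/sin(C)  ⇒  sin(C) = c·sin(B)/b = 8.0·sin(52.4°)/10.7
sin(52.4°) ≈ 0.79229
sin(C) ≈ 8.0·0.79229/10.7 ≈ 6.33832/10.7 ≈ 0.592366
Candidate 1: C₁ = arcsin(0.592366) ≈ 36.3251°  →  A = 180° − 52.4° − 36.3251° ≈ 91.2749° > 0, valid
Candidate 2: C₂ = 180° − C₁ ≈ 143.675°  →  A = 180° − 52.4° − 143.675° ≈ -16.0749° ≤ 0, not a valid triangle

C = 36.33° (one solution)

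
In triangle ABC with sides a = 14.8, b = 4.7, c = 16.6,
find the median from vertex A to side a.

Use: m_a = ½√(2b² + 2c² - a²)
m_a = ½√(2·4.7² + 2·16.6² − 14.8²) = ½√(2·22.09 + 2·275.56 − 219.04) = ½√(44.18 + 551.12 − 219.04) = ½√376.26
√376.26 ≈ 19.3974, so m_a ≈ 9.69871

m_a = 9.699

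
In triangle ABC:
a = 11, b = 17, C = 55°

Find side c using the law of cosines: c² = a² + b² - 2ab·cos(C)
c² = 11² + 17² − 2·11·17·cos(55°)
cos(55°) ≈ 0.573576
c² ≈ 121 + 289 − 374·(0.573576) ≈ 410 − 214.518 ≈ 195.482
c ≈ √195.482 ≈ 13.9815

c = 13.98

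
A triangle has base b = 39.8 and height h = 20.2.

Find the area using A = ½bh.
A = ½·b·h = ½·39.8·20.2 = ½·803.96 = 401.98

Area = 401.98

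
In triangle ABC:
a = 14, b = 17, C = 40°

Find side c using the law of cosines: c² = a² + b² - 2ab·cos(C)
c² = 14² + 17² − 2·14·17·cos(40°)
cos(40°) ≈ 0.766044
c² ≈ 196 + 289 − 476·(0.766044) ≈ 485 − 364.637 ≈ 120.363
c ≈ √120.363 ≈ 10.971

c = 10.97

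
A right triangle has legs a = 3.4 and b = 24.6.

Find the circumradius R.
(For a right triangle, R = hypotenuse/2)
Hypotenuse c = √(a² + b²) = √(11.56 + 605.16) = √616.72 ≈ 24.8338
R = c/2 ≈ 24.8338/2 ≈ 12.4169

R = 12.42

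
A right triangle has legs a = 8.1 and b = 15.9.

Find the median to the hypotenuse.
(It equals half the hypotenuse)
Hypotenuse c = √(a² + b²) = √(65.61 + 252.81) = √318.42 ≈ 17.8443
Median to hypotenuse = c/2 ≈ 17.8443/2 ≈ 8.92216

Median = 8.922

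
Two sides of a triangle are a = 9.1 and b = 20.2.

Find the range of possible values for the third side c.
Triangle inequality: |a − b| < c < a + b
|a − b| = |9.1 − 20.2| = 11.1
a + b = 9.1 + 20.2 = 29.3

11.1 < c < 29.3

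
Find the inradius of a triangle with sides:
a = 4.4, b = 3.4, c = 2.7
r = Area/s where s is the semi-perimeter.
s = (4.4 + 3.4 + 2.7)/2 = 10.5/2 = 5.25
Area = √(s(s−a)(s−b)(s−c)) = √(5.25·0.85·1.85·2.55) ≈ √21.0518 ≈ 4.58823
r ≈ 4.58823/5.25 ≈ 0.873948

r = 0.8739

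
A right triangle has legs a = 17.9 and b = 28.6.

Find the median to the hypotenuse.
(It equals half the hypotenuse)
Hypotenuse c = √(a² + b²) = √(320.41 + 817.96) = √1138.37 ≈ 33.7397
Median to hypotenuse = c/2 ≈ 33.7397/2 ≈ 16.8699

Median = 16.87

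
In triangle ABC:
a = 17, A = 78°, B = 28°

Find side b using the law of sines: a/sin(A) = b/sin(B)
a/sin(A) = b/sin(B)  ⇒  b = a·sin(B)/sin(A) = 17·sin(28°)/sin(78°)
sin(28°) ≈ 0.469472, sin(78°) ≈ 0.978148
b ≈ 17·0.469472/0.978148 ≈ 7.98102/0.978148 ≈ 8.15932

b = 8.159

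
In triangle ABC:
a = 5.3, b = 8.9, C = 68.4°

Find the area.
Two sides and the included angle (SAS): A = ½·a·b·sin(C) = ½·5.3·8.9·sin(68.4°)
sin(68.4°) ≈ 0.929776
A ≈ ½·47.17·0.929776 = 23.585·0.929776 ≈ 21.9288

Area = 21.93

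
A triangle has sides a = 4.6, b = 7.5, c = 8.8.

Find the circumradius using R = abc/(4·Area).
First find the area with Heron's formula.
s = (4.6 + 7.5 + 8.8)/2 = 10.45
Area = √(s(s−a)(s−b)(s−c)) = √(10.45·5.85·2.95·1.65) ≈ √297.562 ≈ 17.25
abc = 4.6·7.5·8.8 = 303.6
R = abc/(4·Area) ≈ 303.6/(4·17.25) = 303.6/69 ≈ 4.4

R = 4.4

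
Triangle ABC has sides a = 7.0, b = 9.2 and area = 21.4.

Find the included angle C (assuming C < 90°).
Area = ½·a·b·sin(C)  ⇒  sin(C) = 2·Area/(a·b) = 2·21.4/(7.0·9.2) = 42.8/64.4 ≈ 0.664596
C = arcsin(0.664596) ≈ 41.6514° (taking the acute solution since C < 90°)

C = 41.65°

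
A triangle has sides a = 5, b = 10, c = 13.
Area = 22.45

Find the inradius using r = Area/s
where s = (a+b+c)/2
s = (5 + 10 + 13)/2 = 28/2 = 14
r = Area/s = 22.45/14 ≈ 1.60357

r = 1.604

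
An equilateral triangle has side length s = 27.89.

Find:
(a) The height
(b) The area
(a) The height splits the triangle into two 30-60-90 halves: h = s·√3/2 = 27.89·1.73205/2 ≈ 48.3069/2 ≈ 24.1534
(b) Area = (√3/4)·s² = (√3/4)·27.89² = (√3/4)·777.8521 ≈ 0.433013·777.8521 ≈ 336.82

Height = 24.15, Area = 336.8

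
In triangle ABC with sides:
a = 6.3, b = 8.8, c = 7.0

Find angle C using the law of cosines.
c² = a² + b² − 2ab·cos(C)  ⇒  cos(C) = (a² + b² − c²)/(2ab)
cos(C) = (6.3² + 8.8² − 7.0²)/(2·6.3·8.8) = (39.69 + 77.44 − 49)/110.88 = 68.13/110.88 ≈ 0.614448
C = arccos(0.614448) ≈ 52.0882°

C = 52.09°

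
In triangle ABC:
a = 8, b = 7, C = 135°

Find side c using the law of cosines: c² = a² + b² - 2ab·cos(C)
c² = 8² + 7² − 2·8·7·cos(135°)
cos(135°) ≈ -0.707107
c² ≈ 64 + 49 − 112·(-0.707107) ≈ 113 + 79.196 ≈ 192.196
c ≈ √192.196 ≈ 13.8635

c = 13.86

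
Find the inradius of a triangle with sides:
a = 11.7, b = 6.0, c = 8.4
r = Area/s where s is the semi-perimeter.
s = (11.7 + 6.0 + 8.4)/2 = 26.1/2 = 13.05
Area = √(s(s−a)(s−b)(s−c)) = √(13.05·1.35·7.05·4.65) ≈ √577.546 ≈ 24.0322
r ≈ 24.0322/13.05 ≈ 1.84155

r = 1.842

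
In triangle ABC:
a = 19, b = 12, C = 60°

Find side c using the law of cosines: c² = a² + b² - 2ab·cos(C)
c² = 19² + 12² − 2·19·12·cos(60°)
cos(60°) ≈ 0.5
c² ≈ 361 + 144 − 456·(0.5) ≈ 505 − 228 ≈ 277
c ≈ √277 ≈ 16.6433

c = 16.64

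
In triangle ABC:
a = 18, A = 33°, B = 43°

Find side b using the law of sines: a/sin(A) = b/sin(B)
a/sin(A) = b/sin(B)  ⇒  b = a·sin(B)/sin(A) = 18·sin(43°)/sin(33°)
sin(43°) ≈ 0.681998, sin(33°) ≈ 0.544639
b ≈ 18·0.681998/0.544639 ≈ 12.276/0.544639 ≈ 22.5396

b = 22.54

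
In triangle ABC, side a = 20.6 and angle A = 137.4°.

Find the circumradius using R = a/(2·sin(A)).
R = a/(2·sin(A)) = 20.6/(2·sin(137.4°))
sin(137.4°) ≈ 0.676876
R ≈ 20.6/(2·0.676876) = 20.6/1.35375 ≈ 15.217

R = 15.22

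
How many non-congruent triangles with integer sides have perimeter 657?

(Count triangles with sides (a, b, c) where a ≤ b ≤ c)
Let a ≤ b ≤ c with a + b + c = 657. The only binding inequality is a + b > c, i.e. 657 − c > c, so c < 657/2; and c ≥ 657/3 since c is the largest side.
So 219 ≤ c ≤ 328. For each c, b runs from ⌈(657 − c)/2⌉ up to c (then a = 657 − b − c satisfies 1 ≤ a ≤ b automatically), giving c − ⌈(657 − c)/2⌉ + 1 choices.
Summing over c: 1 + 2 + 4 + 5 + … + 163 + 164  (110 terms, c = 219, …, 328) = 9075
Check (closed form: nearest integer to p²/48 for even p, (p+3)²/48 for odd p): (657+3)²/48 = 660²/48 = 435600/48 ≈ 9075.00 → 9075

9075 triangles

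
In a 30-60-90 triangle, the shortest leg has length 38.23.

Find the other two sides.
In a 30-60-90 triangle the sides are in ratio 1 : √3 : 2 (short leg : long leg : hypotenuse).
Long leg = 38.23·√3 ≈ 38.23·1.73205 ≈ 66.2163
Hypotenuse = 2·38.23 = 76.46

Long leg = 38.23√3 = 66.22, Hypotenuse = 76.46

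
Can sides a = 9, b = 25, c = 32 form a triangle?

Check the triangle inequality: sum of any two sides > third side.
a + b vs c: 9 + 25 = 34 > 32  ✓
a + c vs b: 9 + 32 = 41 > 25  ✓
b + c vs a: 25 + 32 = 57 > 9  ✓

Yes, triangle inequality satisfied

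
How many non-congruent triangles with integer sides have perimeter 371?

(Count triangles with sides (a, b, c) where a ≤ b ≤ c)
Let a ≤ b ≤ c with a + b + c = 371. The only binding inequality is a + b > c, i.e. 371 − c > c, so c < 371/2; and c ≥ 371/3 since c is the largest side.
So 124 ≤ c ≤ 185. For each c, b runs from ⌈(371 − c)/2⌉ up to c (then a = 371 − b − c satisfies 1 ≤ a ≤ b automatically), giving c − ⌈(371 − c)/2⌉ + 1 choices.
Summing over c: 1 + 3 + 4 + 6 + … + 91 + 93  (62 terms, c = 124, …, 185) = 2914
Check (closed form: nearest integer to p²/48 for even p, (p+3)²/48 for odd p): (371+3)²/48 = 374²/48 = 139876/48 ≈ 2914.08 → 2914

2914 triangles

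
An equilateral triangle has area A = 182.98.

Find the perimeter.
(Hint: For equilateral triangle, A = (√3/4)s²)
A = (√3/4)s²  ⇒  s² = 4A/√3 = 4·182.98/√3 = 731.92/1.73205 ≈ 422.574
s ≈ √422.574 ≈ 20.5566
Perimeter = 3s ≈ 3·20.5566 ≈ 61.6698

Perimeter = 61.67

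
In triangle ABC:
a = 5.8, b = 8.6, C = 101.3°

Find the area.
Two sides and the included angle (SAS): A = ½·a·b·sin(C) = ½·5.8·8.6·sin(101.3°)
sin(101.3°) ≈ 0.980615
A ≈ ½·49.88·0.980615 = 24.94·0.980615 ≈ 24.4565

Area = 24.46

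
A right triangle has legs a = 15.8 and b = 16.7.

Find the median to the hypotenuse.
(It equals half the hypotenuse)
Hypotenuse c = √(a² + b²) = √(249.64 + 278.89) = √528.53 ≈ 22.9898
Median to hypotenuse = c/2 ≈ 22.9898/2 ≈ 11.4949

Median = 11.49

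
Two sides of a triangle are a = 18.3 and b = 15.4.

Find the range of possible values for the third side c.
Triangle inequality: |a − b| < c < a + b
|a − b| = |18.3 − 15.4| = 2.9
a + b = 18.3 + 15.4 = 33.7

2.9 < c < 33.7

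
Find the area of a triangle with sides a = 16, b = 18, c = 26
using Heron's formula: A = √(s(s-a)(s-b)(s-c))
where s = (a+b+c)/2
s = (16 + 18 + 26)/2 = 60/2 = 30
s − a = 14, s − b = 12, s − c = 4
s(s−a)(s−b)(s−c) = 30·14·12·4 = 20160
Area = √20160 ≈ 141.986

s = 30.0, Area = 142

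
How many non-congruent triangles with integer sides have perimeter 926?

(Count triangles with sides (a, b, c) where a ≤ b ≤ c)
Let a ≤ b ≤ c with a + b + c = 926. The only binding inequality is a + b > c, i.e. 926 − c > c, so c < 926/2; and c ≥ 926/3 since c is the largest side.
So 309 ≤ c ≤ 462. For each c, b runs from ⌈(926 − c)/2⌉ up to c (then a = 926 − b − c satisfies 1 ≤ a ≤ b automatically), giving c − ⌈(926 − c)/2⌉ + 1 choices.
Summing over c: 1 + 3 + 4 + 6 + … + 229 + 231  (154 terms, c = 309, …, 462) = 17864
Check (closed form: nearest integer to p²/48 for even p, (p+3)²/48 for odd p): 926²/48 = 857476/48 ≈ 17864.08 → 17864

17864 triangles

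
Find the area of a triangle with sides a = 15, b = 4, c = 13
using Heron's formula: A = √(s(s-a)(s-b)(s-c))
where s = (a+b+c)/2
s = (15 + 4 + 13)/2 = 32/2 = 16
s − a = 1, s − b = 12, s − c = 3
s(s−a)(s−b)(s−c) = 16·1·12·3 = 576
Area = √576 ≈ 24

s = 16.0, Area = 24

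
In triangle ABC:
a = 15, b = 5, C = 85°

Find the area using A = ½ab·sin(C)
A = ½·a·b·sin(C) = ½·15·5·sin(85°)
sin(85°) ≈ 0.996195
A ≈ ½·75·0.996195 = 37.5·0.996195 ≈ 37.3573

Area = 37.36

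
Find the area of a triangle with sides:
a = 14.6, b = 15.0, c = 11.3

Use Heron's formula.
s = (14.6 + 15.0 + 11.3)/2 = 40.9/2 = 20.45
s − a = 5.85, s − b = 5.45, s − c = 9.15
s(s−a)(s−b)(s−c) = 20.45·5.85·5.45·9.15 ≈ 5965.77
Area = √5965.77 ≈ 77.2384

Area = 77.24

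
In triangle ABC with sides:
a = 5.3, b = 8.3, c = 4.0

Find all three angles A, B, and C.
Law of cosines for each angle (a² = 28.09, b² = 68.89, c² = 16):
cos(A) = (b² + c² − a²)/(2bc) = (68.89 + 16 − 28.09)/(2·8.3·4.0) = 56.8/66.4 ≈ 0.855422  ⇒  A ≈ 31.1936°
cos(B) = (a² + c² − b²)/(2ac) = (28.09 + 16 − 68.89)/(2·5.3·4.0) = -24.8/42.4 ≈ -0.584906  ⇒  B ≈ 125.796°
cos(C) = (a² + b² − c²)/(2ab) = (28.09 + 68.89 − 16)/(2·5.3·8.3) = 80.98/87.98 ≈ 0.920436  ⇒  C ≈ 23.01°
Check: A + B + C ≈ 180°

A = 31.19°, B = 125.8°, C = 23.01°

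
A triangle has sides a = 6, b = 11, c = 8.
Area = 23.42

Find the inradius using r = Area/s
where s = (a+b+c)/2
s = (6 + 11 + 8)/2 = 25/2 = 12.5
r = Area/s = 23.42/12.5 ≈ 1.8736

r = 1.874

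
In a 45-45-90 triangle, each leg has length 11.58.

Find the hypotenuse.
In a 45-45-90 triangle the sides are in ratio 1 : 1 : √2, so hypotenuse = leg·√2.
Hypotenuse = 11.58·√2 ≈ 11.58·1.41421 ≈ 16.3766

Hypotenuse = 11.58√2 = 16.38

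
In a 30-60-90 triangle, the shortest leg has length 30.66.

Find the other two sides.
In a 30-60-90 triangle the sides are in ratio 1 : √3 : 2 (short leg : long leg : hypotenuse).
Long leg = 30.66·√3 ≈ 30.66·1.73205 ≈ 53.1047
Hypotenuse = 2·30.66 = 61.32

Long leg = 30.66√3 = 53.1, Hypotenuse = 61.32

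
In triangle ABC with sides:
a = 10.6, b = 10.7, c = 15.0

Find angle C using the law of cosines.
c² = a² + b² − 2ab·cos(C)  ⇒  cos(C) = (a² + b² − c²)/(2ab)
cos(C) = (10.6² + 10.7² − 15.0²)/(2·10.6·10.7) = (112.36 + 114.49 − 225)/226.84 = 1.85/226.84 ≈ 0.00815553
C = arccos(0.00815553) ≈ 89.5327°

C = 89.53°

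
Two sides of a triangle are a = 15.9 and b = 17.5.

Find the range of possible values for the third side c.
Triangle inequality: |a − b| < c < a + b
|a − b| = |15.9 − 17.5| = 1.6
a + b = 15.9 + 17.5 = 33.4

1.6 < c < 33.4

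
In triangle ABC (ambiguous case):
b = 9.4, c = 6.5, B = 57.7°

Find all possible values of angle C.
b/sin(B) = c/sin(C)  ⇒  sin(C) = c·sin(B)/b = 6.5·sin(57.7°)/9.4
sin(57.7°) ≈ 0.845262
sin(C) ≈ 6.5·0.845262/9.4 ≈ 5.4942/9.4 ≈ 0.58449
Candidate 1: C₁ = arcsin(0.58449) ≈ 35.7669°  →  A = 180° − 57.7° − 35.7669° ≈ 86.5331° > 0, valid
Candidate 2: C₂ = 180° − C₁ ≈ 144.233°  →  A = 180° − 57.7° − 144.233° ≈ -21.9331° ≤ 0, not a valid triangle

C = 35.77° (one solution)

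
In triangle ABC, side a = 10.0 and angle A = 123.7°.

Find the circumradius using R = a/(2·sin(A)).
R = a/(2·sin(A)) = 10.0/(2·sin(123.7°))
sin(123.7°) ≈ 0.831954
R ≈ 10.0/(2·0.831954) = 10.0/1.66391 ≈ 6.00995

R = 6.01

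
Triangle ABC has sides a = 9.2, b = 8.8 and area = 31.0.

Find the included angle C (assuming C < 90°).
Area = ½·a·b·sin(C)  ⇒  sin(C) = 2·Area/(a·b) = 2·31.0/(9.2·8.8) = 62/80.96 ≈ 0.76581
C = arcsin(0.76581) ≈ 49.9791° (taking the acute solution since C < 90°)

C = 49.98°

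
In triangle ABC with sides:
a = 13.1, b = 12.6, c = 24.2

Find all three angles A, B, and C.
Law of cosines for each angle (a² = 171.61, b² = 158.76, c² = 585.64):
cos(A) = (b² + c² − a²)/(2bc) = (158.76 + 585.64 − 171.61)/(2·12.6·24.2) = 572.79/609.84 ≈ 0.939246  ⇒  A ≈ 20.0746°
cos(B) = (a² + c² − b²)/(2ac) = (171.61 + 585.64 − 158.76)/(2·13.1·24.2) = 598.49/634.04 ≈ 0.943931  ⇒  B ≈ 19.2774°
cos(C) = (a² + b² − c²)/(2ab) = (171.61 + 158.76 − 585.64)/(2·13.1·12.6) = -255.27/330.12 ≈ -0.773264  ⇒  C ≈ 140.648°
Check: A + B + C ≈ 180°

A = 20.07°, B = 19.28°, C = 140.6°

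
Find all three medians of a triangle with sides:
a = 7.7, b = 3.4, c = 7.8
Median formula: m_a = ½√(2b² + 2c² − a²) (and cyclically). a² = 59.29, b² = 11.56, c² = 60.84.
m_a = ½√(2·11.56 + 2·60.84 − 59.29) = ½√85.51 ≈ ½·9.24716 ≈ 4.62358
m_b = ½√(2·59.29 + 2·60.84 − 11.56) = ½√228.7 ≈ ½·15.1228 ≈ 7.56142
m_c = ½√(2·59.29 + 2·11.56 − 60.84) = ½√80.86 ≈ ½·8.99222 ≈ 4.49611

m_a = 4.624, m_b = 7.561, m_c = 4.496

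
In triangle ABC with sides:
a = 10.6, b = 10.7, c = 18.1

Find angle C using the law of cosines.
c² = a² + b² − 2ab·cos(C)  ⇒  cos(C) = (a² + b² − c²)/(2ab)
cos(C) = (10.6² + 10.7² − 18.1²)/(2·10.6·10.7) = (112.36 + 114.49 − 327.61)/226.84 = -100.76/226.84 ≈ -0.44419
C = arccos(-0.44419) ≈ 116.372°

C = 116.4°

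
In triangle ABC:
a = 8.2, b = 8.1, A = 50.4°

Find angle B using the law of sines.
a/sin(A) = b/sin(B)  ⇒  sin(B) = b·sin(A)/a = 8.1·sin(50.4°)/8.2
sin(50.4°) ≈ 0.770513
sin(B) ≈ 8.1·0.770513/8.2 ≈ 6.24116/8.2 ≈ 0.761117
B = arcsin(0.761117) ≈ 49.5627°
(Since b ≤ a we need B ≤ A, so the obtuse alternative 180° − 49.5627° ≈ 130.437° is rejected.)

B = 49.56°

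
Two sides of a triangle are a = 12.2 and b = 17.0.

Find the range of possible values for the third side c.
Triangle inequality: |a − b| < c < a + b
|a − b| = |12.2 − 17.0| = 4.8
a + b = 12.2 + 17.0 = 29.2

4.8 < c < 29.2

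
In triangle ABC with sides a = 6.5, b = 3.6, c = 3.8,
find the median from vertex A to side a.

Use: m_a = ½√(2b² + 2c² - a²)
m_a = ½√(2·3.6² + 2·3.8² − 6.5²) = ½√(2·12.96 + 2·14.44 − 42.25) = ½√(25.92 + 28.88 − 42.25) = ½√12.55
√12.55 ≈ 3.5426, so m_a ≈ 1.7713

m_a = 1.771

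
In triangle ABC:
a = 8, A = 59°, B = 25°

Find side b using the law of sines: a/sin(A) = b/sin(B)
a/sin(A) = b/sin(B)  ⇒  b = a·sin(B)/sin(A) = 8·sin(25°)/sin(59°)
sin(25°) ≈ 0.422618, sin(59°) ≈ 0.857167
b ≈ 8·0.422618/0.857167 ≈ 3.38095/0.857167 ≈ 3.94432

b = 3.944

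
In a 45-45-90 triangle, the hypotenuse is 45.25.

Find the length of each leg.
In a 45-45-90 triangle hypotenuse = leg·√2, so leg = hypotenuse/√2.
Leg = 45.25/√2 ≈ 45.25/1.41421 ≈ 31.9966

Each leg = 32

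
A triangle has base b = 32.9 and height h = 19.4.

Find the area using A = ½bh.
A = ½·b·h = ½·32.9·19.4 = ½·638.26 = 319.13

Area = 319.13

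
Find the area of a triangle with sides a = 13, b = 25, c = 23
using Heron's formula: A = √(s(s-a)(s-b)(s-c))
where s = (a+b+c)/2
s = (13 + 25 + 23)/2 = 61/2 = 30.5
s − a = 17.5, s − b = 5.5, s − c = 7.5
s(s−a)(s−b)(s−c) = 30.5·17.5·5.5·7.5 = 22017.1875
Area = √22017.1875 ≈ 148.382

s = 30.5, Area = 148.4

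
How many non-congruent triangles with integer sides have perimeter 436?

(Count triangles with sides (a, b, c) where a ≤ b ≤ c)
Let a ≤ b ≤ c with a + b + c = 436. The only binding inequality is a + b > c, i.e. 436 − c > c, so c < 436/2; and c ≥ 436/3 since c is the largest side.
So 146 ≤ c ≤ 217. For each c, b runs from ⌈(436 − c)/2⌉ up to c (then a = 436 − b − c satisfies 1 ≤ a ≤ b automatically), giving c − ⌈(436 − c)/2⌉ + 1 choices.
Summing over c: 2 + 3 + 5 + 6 + … + 107 + 108  (72 terms, c = 146, …, 217) = 3960
Check (closed form: nearest integer to p²/48 for even p, (p+3)²/48 for odd p): 436²/48 = 190096/48 ≈ 3960.33 → 3960

3960 triangles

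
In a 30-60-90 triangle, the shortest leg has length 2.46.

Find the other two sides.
In a 30-60-90 triangle the sides are in ratio 1 : √3 : 2 (short leg : long leg : hypotenuse).
Long leg = 2.46·√3 ≈ 2.46·1.73205 ≈ 4.26084
Hypotenuse = 2·2.46 = 4.92

Long leg = 2.46√3 = 4.261, Hypotenuse = 4.92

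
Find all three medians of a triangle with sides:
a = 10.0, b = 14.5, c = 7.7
Median formula: m_a = ½√(2b² + 2c² − a²) (and cyclically). a² = 100, b² = 210.25, c² = 59.29.
m_a = ½√(2·210.25 + 2·59.29 − 100) = ½√439.08 ≈ ½·20.9542 ≈ 10.4771
m_b = ½√(2·100 + 2·59.29 − 210.25) = ½√108.33 ≈ ½·10.4082 ≈ 5.20408
m_c = ½√(2·100 + 2·210.25 − 59.29) = ½√561.21 ≈ ½·23.6899 ≈ 11.8449

m_a = 10.48, m_b = 5.204, m_c = 11.84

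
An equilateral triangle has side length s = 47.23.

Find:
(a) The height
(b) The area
(a) The height splits the triangle into two 30-60-90 halves: h = s·√3/2 = 47.23·1.73205/2 ≈ 81.8048/2 ≈ 40.9024
(b) Area = (√3/4)·s² = (√3/4)·47.23² = (√3/4)·2230.6729 ≈ 0.433013·2230.6729 ≈ 965.91

Height = 40.9, Area = 965.9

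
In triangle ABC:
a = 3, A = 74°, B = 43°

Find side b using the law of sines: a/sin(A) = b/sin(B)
a/sin(A) = b/sin(B)  ⇒  b = a·sin(B)/sin(A) = 3·sin(43°)/sin(74°)
sin(43°) ≈ 0.681998, sin(74°) ≈ 0.961262
b ≈ 3·0.681998/0.961262 ≈ 2.046/0.961262 ≈ 2.12845

b = 2.128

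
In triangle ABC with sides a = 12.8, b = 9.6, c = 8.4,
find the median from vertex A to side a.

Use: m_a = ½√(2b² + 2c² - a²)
m_a = ½√(2·9.6² + 2·8.4² − 12.8²) = ½√(2·92.16 + 2·70.56 − 163.84) = ½√(184.32 + 141.12 − 163.84) = ½√161.6
√161.6 ≈ 12.7122, so m_a ≈ 6.3561

m_a = 6.356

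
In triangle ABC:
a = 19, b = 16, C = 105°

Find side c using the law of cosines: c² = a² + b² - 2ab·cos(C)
c² = 19² + 16² − 2·19·16·cos(105°)
cos(105°) ≈ -0.258819
c² ≈ 361 + 256 − 608·(-0.258819) ≈ 617 + 157.362 ≈ 774.362
c ≈ √774.362 ≈ 27.8274

c = 27.83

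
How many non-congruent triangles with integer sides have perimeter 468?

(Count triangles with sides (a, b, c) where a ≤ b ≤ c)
Let a ≤ b ≤ c with a + b + c = 468. The only binding inequality is a + b > c, i.e. 468 − c > c, so c < 468/2; and c ≥ 468/3 since c is the largest side.
So 156 ≤ c ≤ 233. For each c, b runs from ⌈(468 − c)/2⌉ up to c (then a = 468 − b − c satisfies 1 ≤ a ≤ b automatically), giving c − ⌈(468 − c)/2⌉ + 1 choices.
Summing over c: 1 + 2 + 4 + 5 + … + 115 + 116  (78 terms, c = 156, …, 233) = 4563
Check (closed form: nearest integer to p²/48 for even p, (p+3)²/48 for odd p): 468²/48 = 219024/48 ≈ 4563.00 → 4563

4563 triangles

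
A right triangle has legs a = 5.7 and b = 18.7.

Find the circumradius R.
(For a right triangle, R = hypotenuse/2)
Hypotenuse c = √(a² + b²) = √(32.49 + 349.69) = √382.18 ≈ 19.5494
R = c/2 ≈ 19.5494/2 ≈ 9.77471

R = 9.775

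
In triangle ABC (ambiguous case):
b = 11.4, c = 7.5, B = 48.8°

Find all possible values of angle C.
b/sin(B) = c/sin(C)  ⇒  sin(C) = c·sin(B)/b = 7.5·sin(48.8°)/11.4
sin(48.8°) ≈ 0.752415
sin(C) ≈ 7.5·0.752415/11.4 ≈ 5.64311/11.4 ≈ 0.49501
Candidate 1: C₁ = arcsin(0.49501) ≈ 29.6704°  →  A = 180° − 48.8° − 29.6704° ≈ 101.53° > 0, valid
Candidate 2: C₂ = 180° − C₁ ≈ 150.33°  →  A = 180° − 48.8° − 150.33° ≈ -19.1296° ≤ 0, not a valid triangle

C = 29.67° (one solution)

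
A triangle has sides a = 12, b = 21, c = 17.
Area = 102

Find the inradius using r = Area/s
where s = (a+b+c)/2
s = (12 + 21 + 17)/2 = 50/2 = 25
r = Area/s = 102/25 ≈ 4.08

r = 4.08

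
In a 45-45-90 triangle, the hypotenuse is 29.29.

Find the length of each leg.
In a 45-45-90 triangle hypotenuse = leg·√2, so leg = hypotenuse/√2.
Leg = 29.29/√2 ≈ 29.29/1.41421 ≈ 20.7112

Each leg = 20.71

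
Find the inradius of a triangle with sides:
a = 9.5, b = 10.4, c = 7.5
r = Area/s where s is the semi-perimeter.
s = (9.5 + 10.4 + 7.5)/2 = 27.4/2 = 13.7
Area = √(s(s−a)(s−b)(s−c)) = √(13.7·4.2·3.3·6.2) ≈ √1177.27 ≈ 34.3113
r ≈ 34.3113/13.7 ≈ 2.50448

r = 2.504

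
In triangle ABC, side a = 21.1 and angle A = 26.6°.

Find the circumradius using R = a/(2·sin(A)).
R = a/(2·sin(A)) = 21.1/(2·sin(26.6°))
sin(26.6°) ≈ 0.447759
R ≈ 21.1/(2·0.447759) = 21.1/0.895518 ≈ 23.5618

R = 23.56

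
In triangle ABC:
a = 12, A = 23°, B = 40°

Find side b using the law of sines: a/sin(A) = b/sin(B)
a/sin(A) = b/sin(B)  ⇒  b = a·sin(B)/sin(A) = 12·sin(40°)/sin(23°)
sin(40°) ≈ 0.642788, sin(23°) ≈ 0.390731
b ≈ 12·0.642788/0.390731 ≈ 7.71345/0.390731 ≈ 19.7411

b = 19.74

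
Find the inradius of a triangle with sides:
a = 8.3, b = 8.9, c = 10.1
r = Area/s where s is the semi-perimeter.
s = (8.3 + 8.9 + 10.1)/2 = 27.3/2 = 13.65
Area = √(s(s−a)(s−b)(s−c)) = √(13.65·5.35·4.75·3.55) ≈ √1231.43 ≈ 35.0917
r ≈ 35.0917/13.65 ≈ 2.57082

r = 2.571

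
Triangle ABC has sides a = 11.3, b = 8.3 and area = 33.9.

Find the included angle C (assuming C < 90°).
Area = ½·a·b·sin(C)  ⇒  sin(C) = 2·Area/(a·b) = 2·33.9/(11.3·8.3) = 67.8/93.79 ≈ 0.722892
C = arcsin(0.722892) ≈ 46.2937° (taking the acute solution since C < 90°)

C = 46.29°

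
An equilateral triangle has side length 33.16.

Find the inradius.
r = Area/s with s the semi-perimeter.
Area = (√3/4)·33.16² = (√3/4)·1099.5856 ≈ 0.433013·1099.5856 ≈ 476.135
s = 3·33.16/2 = 49.74
r ≈ 476.135/49.74 ≈ 9.57247
(Equivalently r = side/(2√3) = 33.16/3.4641 ≈ 9.57247.)

r = 9.572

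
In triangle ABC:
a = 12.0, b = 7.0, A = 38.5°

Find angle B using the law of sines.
a/sin(A) = b/sin(B)  ⇒  sin(B) = b·sin(A)/a = 7.0·sin(38.5°)/12.0
sin(38.5°) ≈ 0.622515
sin(B) ≈ 7.0·0.622515/12.0 ≈ 4.3576/12.0 ≈ 0.363134
B = arcsin(0.363134) ≈ 21.2928°
(Since b ≤ a we need B ≤ A, so the obtuse alternative 180° − 21.2928° ≈ 158.707° is rejected.)

B = 21.29°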